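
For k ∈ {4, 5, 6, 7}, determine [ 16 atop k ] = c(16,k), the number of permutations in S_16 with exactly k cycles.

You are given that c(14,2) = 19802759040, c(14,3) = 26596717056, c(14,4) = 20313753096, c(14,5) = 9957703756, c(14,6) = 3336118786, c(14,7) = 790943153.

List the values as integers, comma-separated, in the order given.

5056995703824, 2706813345600, 1009672107080, 272803210680

row 15: T[15][3]=14·26596717056+19802759040=392156797824  T[15][4]=14·20313753096+26596717056=310989260400  T[15][5]=14·9957703756+20313753096=159721605680  T[15][6]=14·3336118786+9957703756=56663366760  T[15][7]=14·790943153+3336118786=14409322928
row 16: T[16][4]=15·310989260400+392156797824=5056995703824  T[16][5]=15·159721605680+310989260400=2706813345600  T[16][6]=15·56663366760+159721605680=1009672107080  T[16][7]=15·14409322928+56663366760=272803210680
Read c(16,4) = 5056995703824, c(16,5) = 2706813345600, c(16,6) = 1009672107080, c(16,7) = 272803210680.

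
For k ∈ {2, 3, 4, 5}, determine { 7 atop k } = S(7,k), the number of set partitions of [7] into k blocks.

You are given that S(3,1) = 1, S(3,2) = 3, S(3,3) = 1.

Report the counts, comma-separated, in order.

63, 301, 350, 140

@4  (4,1):1·1+0→1, (4,2):3·2+1→7, (4,3):1·3+3→6, (4,4):0·4+1→1
@5  (5,1):1·1+0→1, (5,2):7·2+1→15, (5,3):6·3+7→25, (5,4):1·4+6→10, (5,5):0·5+1→1
@6  (6,1):1·1+0→1, (6,2):15·2+1→31, (6,3):25·3+15→90, (6,4):10·4+25→65, (6,5):1·5+10→15
@7  (7,2):31·2+1→63, (7,3):90·3+31→301, (7,4):65·4+90→350, (7,5):15·5+65→140
Read S(7,2) = 63, S(7,3) = 301, S(7,4) = 350, S(7,5) = 140.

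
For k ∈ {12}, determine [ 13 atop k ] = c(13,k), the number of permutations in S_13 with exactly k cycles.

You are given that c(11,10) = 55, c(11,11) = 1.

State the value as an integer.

r12: T_12,11=11×1+55=66; T_12,12=11×0+1=1
r13: T_13,12=12×1+66=78
Read c(13,12) = 78.

78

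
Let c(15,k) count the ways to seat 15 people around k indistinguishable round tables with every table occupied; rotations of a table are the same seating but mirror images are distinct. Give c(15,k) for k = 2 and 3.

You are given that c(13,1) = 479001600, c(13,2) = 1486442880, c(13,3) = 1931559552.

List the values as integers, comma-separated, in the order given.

row 14: T[14][1]=13·479001600+0=6227020800  T[14][2]=13·1486442880+479001600=19802759040  T[14][3]=13·1931559552+1486442880=26596717056
row 15: T[15][2]=14·19802759040+6227020800=283465647360  T[15][3]=14·26596717056+19802759040=392156797824
Read c(15,2) = 283465647360, c(15,3) = 392156797824.

283465647360, 392156797824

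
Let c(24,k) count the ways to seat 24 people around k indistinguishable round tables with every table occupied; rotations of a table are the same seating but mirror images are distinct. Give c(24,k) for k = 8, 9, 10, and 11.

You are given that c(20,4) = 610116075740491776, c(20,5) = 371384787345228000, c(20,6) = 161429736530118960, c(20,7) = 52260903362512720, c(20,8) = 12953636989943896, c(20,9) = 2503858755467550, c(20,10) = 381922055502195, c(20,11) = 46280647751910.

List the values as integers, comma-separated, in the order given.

5304713715525445812976, 1204749260161737632496, 220984454979433717396, 33081711368574204996

[21] T[21,5]:20*371384787345228000+610116075740491776=8037811822645051776 · T[21,6]:20*161429736530118960+371384787345228000=3599979517947607200 · T[21,7]:20*52260903362512720+161429736530118960=1206647803780373360 · T[21,8]:20*12953636989943896+52260903362512720=311333643161390640 · T[21,9]:20*2503858755467550+12953636989943896=63030812099294896 · T[21,10]:20*381922055502195+2503858755467550=10142299865511450 · T[21,11]:20*46280647751910+381922055502195=1307535010540395
[22] T[22,6]:21*3599979517947607200+8037811822645051776=83637381699544802976 · T[22,7]:21*1206647803780373360+3599979517947607200=28939583397335447760 · T[22,8]:21*311333643161390640+1206647803780373360=7744654310169576800 · T[22,9]:21*63030812099294896+311333643161390640=1634980697246583456 · T[22,10]:21*10142299865511450+63030812099294896=276019109275035346 · T[22,11]:21*1307535010540395+10142299865511450=37600535086859745
[23] T[23,7]:22*28939583397335447760+83637381699544802976=720308216440924653696 · T[23,8]:22*7744654310169576800+28939583397335447760=199321978221066137360 · T[23,9]:22*1634980697246583456+7744654310169576800=43714229649594412832 · T[23,10]:22*276019109275035346+1634980697246583456=7707401101297361068 · T[23,11]:22*37600535086859745+276019109275035346=1103230881185949736
[24] T[24,8]:23*199321978221066137360+720308216440924653696=5304713715525445812976 · T[24,9]:23*43714229649594412832+199321978221066137360=1204749260161737632496 · T[24,10]:23*7707401101297361068+43714229649594412832=220984454979433717396 · T[24,11]:23*1103230881185949736+7707401101297361068=33081711368574204996
Read c(24,8) = 5304713715525445812976, c(24,9) = 1204749260161737632496, c(24,10) = 220984454979433717396, c(24,11) = 33081711368574204996.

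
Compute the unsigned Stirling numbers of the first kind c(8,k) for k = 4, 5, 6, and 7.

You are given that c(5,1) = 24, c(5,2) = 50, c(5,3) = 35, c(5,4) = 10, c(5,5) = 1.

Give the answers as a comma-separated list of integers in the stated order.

6769, 1960, 322, 28

r6: T_6,2=5×50+24=274; T_6,3=5×35+50=225; T_6,4=5×10+35=85; T_6,5=5×1+10=15; T_6,6=5×0+1=1
r7: T_7,3=6×225+274=1624; T_7,4=6×85+225=735; T_7,5=6×15+85=175; T_7,6=6×1+15=21; T_7,7=6×0+1=1
r8: T_8,4=7×735+1624=6769; T_8,5=7×175+735=1960; T_8,6=7×21+175=322; T_8,7=7×1+21=28
Read c(8,4) = 6769, c(8,5) = 1960, c(8,6) = 322, c(8,7) = 28.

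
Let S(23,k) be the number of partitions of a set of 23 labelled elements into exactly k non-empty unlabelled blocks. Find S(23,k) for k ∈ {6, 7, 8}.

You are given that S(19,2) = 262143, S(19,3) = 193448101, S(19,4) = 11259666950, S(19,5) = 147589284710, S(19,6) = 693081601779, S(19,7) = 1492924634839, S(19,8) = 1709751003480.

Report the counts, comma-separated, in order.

r20: T_20,3=3×193448101+262143=580606446; T_20,4=4×11259666950+193448101=45232115901; T_20,5=5×147589284710+11259666950=749206090500; T_20,6=6×693081601779+147589284710=4306078895384; T_20,7=7×1492924634839+693081601779=11143554045652; T_20,8=8×1709751003480+1492924634839=15170932662679
r21: T_21,4=4×45232115901+580606446=181509070050; T_21,5=5×749206090500+45232115901=3791262568401; T_21,6=6×4306078895384+749206090500=26585679462804; T_21,7=7×11143554045652+4306078895384=82310957214948; T_21,8=8×15170932662679+11143554045652=132511015347084
r22: T_22,5=5×3791262568401+181509070050=19137821912055; T_22,6=6×26585679462804+3791262568401=163305339345225; T_22,7=7×82310957214948+26585679462804=602762379967440; T_22,8=8×132511015347084+82310957214948=1142399079991620
r23: T_23,6=6×163305339345225+19137821912055=998969857983405; T_23,7=7×602762379967440+163305339345225=4382641999117305; T_23,8=8×1142399079991620+602762379967440=9741955019900400
Read S(23,6) = 998969857983405, S(23,7) = 4382641999117305, S(23,8) = 9741955019900400.

998969857983405, 4382641999117305, 9741955019900400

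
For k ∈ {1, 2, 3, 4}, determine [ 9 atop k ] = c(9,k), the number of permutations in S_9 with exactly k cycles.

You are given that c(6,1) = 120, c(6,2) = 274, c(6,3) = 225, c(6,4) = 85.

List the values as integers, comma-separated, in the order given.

40320, 109584, 118124, 67284

r7: T_7,1=6×120+0=720; T_7,2=6×274+120=1764; T_7,3=6×225+274=1624; T_7,4=6×85+225=735
r8: T_8,1=7×720+0=5040; T_8,2=7×1764+720=13068; T_8,3=7×1624+1764=13132; T_8,4=7×735+1624=6769
r9: T_9,1=8×5040+0=40320; T_9,2=8×13068+5040=109584; T_9,3=8×13132+13068=118124; T_9,4=8×6769+13132=67284
Read c(9,1) = 40320, c(9,2) = 109584, c(9,3) = 118124, c(9,4) = 67284.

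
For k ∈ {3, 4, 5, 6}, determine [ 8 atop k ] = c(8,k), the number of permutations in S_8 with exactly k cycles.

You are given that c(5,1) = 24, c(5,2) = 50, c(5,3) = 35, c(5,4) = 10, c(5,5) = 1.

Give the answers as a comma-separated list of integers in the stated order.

[6] T[6,1]:5*24+0=120 · T[6,2]:5*50+24=274 · T[6,3]:5*35+50=225 · T[6,4]:5*10+35=85 · T[6,5]:5*1+10=15 · T[6,6]:5*0+1=1
[7] T[7,2]:6*274+120=1764 · T[7,3]:6*225+274=1624 · T[7,4]:6*85+225=735 · T[7,5]:6*15+85=175 · T[7,6]:6*1+15=21
[8] T[8,3]:7*1624+1764=13132 · T[8,4]:7*735+1624=6769 · T[8,5]:7*175+735=1960 · T[8,6]:7*21+175=322
Read c(8,3) = 13132, c(8,4) = 6769, c(8,5) = 1960, c(8,6) = 322.

13132, 6769, 1960, 322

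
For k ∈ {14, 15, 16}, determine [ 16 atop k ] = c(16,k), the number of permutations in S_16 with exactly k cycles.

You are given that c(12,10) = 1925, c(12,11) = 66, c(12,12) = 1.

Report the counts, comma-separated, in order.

6580, 120, 1

[13] T[13,11]:12*66+1925=2717 · T[13,12]:12*1+66=78 · T[13,13]:12*0+1=1
[14] T[14,12]:13*78+2717=3731 · T[14,13]:13*1+78=91 · T[14,14]:13*0+1=1
[15] T[15,13]:14*91+3731=5005 · T[15,14]:14*1+91=105 · T[15,15]:14*0+1=1
[16] T[16,14]:15*105+5005=6580 · T[16,15]:15*1+105=120 · T[16,16]:15*0+1=1
Read c(16,14) = 6580, c(16,15) = 120, c(16,16) = 1.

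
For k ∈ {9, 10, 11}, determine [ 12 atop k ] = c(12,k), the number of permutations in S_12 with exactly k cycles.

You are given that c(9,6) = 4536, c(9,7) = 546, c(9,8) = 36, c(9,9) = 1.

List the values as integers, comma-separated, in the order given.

32670, 1925, 66

row 10: T[10][7]=9·546+4536=9450  T[10][8]=9·36+546=870  T[10][9]=9·1+36=45  T[10][10]=9·0+1=1
row 11: T[11][8]=10·870+9450=18150  T[11][9]=10·45+870=1320  T[11][10]=10·1+45=55  T[11][11]=10·0+1=1
row 12: T[12][9]=11·1320+18150=32670  T[12][10]=11·55+1320=1925  T[12][11]=11·1+55=66
Read c(12,9) = 32670, c(12,10) = 1925, c(12,11) = 66.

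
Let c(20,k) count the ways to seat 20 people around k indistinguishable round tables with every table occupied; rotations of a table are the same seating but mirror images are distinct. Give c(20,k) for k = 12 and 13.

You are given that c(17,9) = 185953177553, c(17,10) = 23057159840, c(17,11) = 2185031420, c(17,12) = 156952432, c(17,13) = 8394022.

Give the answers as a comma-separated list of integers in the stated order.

4465226757381, 342252511900

row 18: T[18][10]=17·23057159840+185953177553=577924894833  T[18][11]=17·2185031420+23057159840=60202693980  T[18][12]=17·156952432+2185031420=4853222764  T[18][13]=17·8394022+156952432=299650806
row 19: T[19][11]=18·60202693980+577924894833=1661573386473  T[19][12]=18·4853222764+60202693980=147560703732  T[19][13]=18·299650806+4853222764=10246937272
row 20: T[20][12]=19·147560703732+1661573386473=4465226757381  T[20][13]=19·10246937272+147560703732=342252511900
Read c(20,12) = 4465226757381, c(20,13) = 342252511900.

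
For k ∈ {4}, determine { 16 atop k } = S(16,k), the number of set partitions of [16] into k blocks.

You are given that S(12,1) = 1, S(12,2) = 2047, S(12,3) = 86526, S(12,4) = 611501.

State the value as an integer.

171798901

row 13: T[13][1]=1·1+0=1  T[13][2]=2·2047+1=4095  T[13][3]=3·86526+2047=261625  T[13][4]=4·611501+86526=2532530
row 14: T[14][2]=2·4095+1=8191  T[14][3]=3·261625+4095=788970  T[14][4]=4·2532530+261625=10391745
row 15: T[15][3]=3·788970+8191=2375101  T[15][4]=4·10391745+788970=42355950
row 16: T[16][4]=4·42355950+2375101=171798901
Read S(16,4) = 171798901.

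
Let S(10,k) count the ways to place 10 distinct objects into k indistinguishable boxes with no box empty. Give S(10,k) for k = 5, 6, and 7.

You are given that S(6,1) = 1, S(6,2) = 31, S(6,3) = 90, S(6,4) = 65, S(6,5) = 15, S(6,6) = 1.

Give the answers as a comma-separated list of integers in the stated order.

i=7: T(7,2)=1+2·31=63 | T(7,3)=31+3·90=301 | T(7,4)=90+4·65=350 | T(7,5)=65+5·15=140 | T(7,6)=15+6·1=21 | T(7,7)=1+7·0=1
i=8: T(8,3)=63+3·301=966 | T(8,4)=301+4·350=1701 | T(8,5)=350+5·140=1050 | T(8,6)=140+6·21=266 | T(8,7)=21+7·1=28
i=9: T(9,4)=966+4·1701=7770 | T(9,5)=1701+5·1050=6951 | T(9,6)=1050+6·266=2646 | T(9,7)=266+7·28=462
i=10: T(10,5)=7770+5·6951=42525 | T(10,6)=6951+6·2646=22827 | T(10,7)=2646+7·462=5880
Read S(10,5) = 42525, S(10,6) = 22827, S(10,7) = 5880.

42525, 22827, 5880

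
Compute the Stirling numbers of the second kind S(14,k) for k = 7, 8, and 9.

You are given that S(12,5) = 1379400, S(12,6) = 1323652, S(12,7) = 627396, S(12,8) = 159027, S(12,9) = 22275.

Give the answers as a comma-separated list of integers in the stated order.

r13: T_13,6=6×1323652+1379400=9321312; T_13,7=7×627396+1323652=5715424; T_13,8=8×159027+627396=1899612; T_13,9=9×22275+159027=359502
r14: T_14,7=7×5715424+9321312=49329280; T_14,8=8×1899612+5715424=20912320; T_14,9=9×359502+1899612=5135130
Read S(14,7) = 49329280, S(14,8) = 20912320, S(14,9) = 5135130.

49329280, 20912320, 5135130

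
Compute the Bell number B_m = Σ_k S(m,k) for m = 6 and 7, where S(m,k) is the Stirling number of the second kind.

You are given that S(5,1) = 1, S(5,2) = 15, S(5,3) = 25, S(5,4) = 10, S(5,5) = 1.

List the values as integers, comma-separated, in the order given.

203, 877

r6: T_6,1=1×1+0=1; T_6,2=2×15+1=31; T_6,3=3×25+15=90; T_6,4=4×10+25=65; T_6,5=5×1+10=15; T_6,6=6×0+1=1
r7: T_7,1=1×1+0=1; T_7,2=2×31+1=63; T_7,3=3×90+31=301; T_7,4=4×65+90=350; T_7,5=5×15+65=140; T_7,6=6×1+15=21; T_7,7=7×0+1=1
B_6 = ΣS(6,k) = 1+31+90+65+15+1 = 203
B_7 = ΣS(7,k) = 1+63+301+350+140+21+1 = 877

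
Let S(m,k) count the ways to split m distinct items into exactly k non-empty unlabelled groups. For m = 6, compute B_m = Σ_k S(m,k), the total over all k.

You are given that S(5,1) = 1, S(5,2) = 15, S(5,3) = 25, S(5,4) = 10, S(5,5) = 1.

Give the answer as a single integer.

203

[6] T[6,1]:1*1+0=1 · T[6,2]:2*15+1=31 · T[6,3]:3*25+15=90 · T[6,4]:4*10+25=65 · T[6,5]:5*1+10=15 · T[6,6]:6*0+1=1
B_6 = ΣS(6,k) = 1+31+90+65+15+1 = 203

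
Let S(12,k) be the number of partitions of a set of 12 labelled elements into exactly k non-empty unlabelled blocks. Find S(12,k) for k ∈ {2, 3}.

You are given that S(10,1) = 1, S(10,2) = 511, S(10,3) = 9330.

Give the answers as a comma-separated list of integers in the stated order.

2047, 86526

[11] T[11,1]:1*1+0=1 · T[11,2]:2*511+1=1023 · T[11,3]:3*9330+511=28501
[12] T[12,2]:2*1023+1=2047 · T[12,3]:3*28501+1023=86526
Read S(12,2) = 2047, S(12,3) = 86526.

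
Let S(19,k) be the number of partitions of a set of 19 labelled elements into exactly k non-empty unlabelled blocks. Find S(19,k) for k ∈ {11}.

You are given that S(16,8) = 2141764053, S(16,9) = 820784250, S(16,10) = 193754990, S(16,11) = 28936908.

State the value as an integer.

[17] T[17,9]:9*820784250+2141764053=9528822303 · T[17,10]:10*193754990+820784250=2758334150 · T[17,11]:11*28936908+193754990=512060978
[18] T[18,10]:10*2758334150+9528822303=37112163803 · T[18,11]:11*512060978+2758334150=8391004908
[19] T[19,11]:11*8391004908+37112163803=129413217791
Read S(19,11) = 129413217791.

129413217791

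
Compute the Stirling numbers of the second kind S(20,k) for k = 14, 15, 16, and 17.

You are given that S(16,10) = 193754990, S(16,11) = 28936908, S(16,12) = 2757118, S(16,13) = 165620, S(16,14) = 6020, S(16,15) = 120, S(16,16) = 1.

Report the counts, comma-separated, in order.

6302524580, 452329200, 22350954, 741285

@17  (17,11):28936908·11+193754990→512060978, (17,12):2757118·12+28936908→62022324, (17,13):165620·13+2757118→4910178, (17,14):6020·14+165620→249900, (17,15):120·15+6020→7820, (17,16):1·16+120→136, (17,17):0·17+1→1
@18  (18,12):62022324·12+512060978→1256328866, (18,13):4910178·13+62022324→125854638, (18,14):249900·14+4910178→8408778, (18,15):7820·15+249900→367200, (18,16):136·16+7820→9996, (18,17):1·17+136→153
@19  (19,13):125854638·13+1256328866→2892439160, (19,14):8408778·14+125854638→243577530, (19,15):367200·15+8408778→13916778, (19,16):9996·16+367200→527136, (19,17):153·17+9996→12597
@20  (20,14):243577530·14+2892439160→6302524580, (20,15):13916778·15+243577530→452329200, (20,16):527136·16+13916778→22350954, (20,17):12597·17+527136→741285
Read S(20,14) = 6302524580, S(20,15) = 452329200, S(20,16) = 22350954, S(20,17) = 741285.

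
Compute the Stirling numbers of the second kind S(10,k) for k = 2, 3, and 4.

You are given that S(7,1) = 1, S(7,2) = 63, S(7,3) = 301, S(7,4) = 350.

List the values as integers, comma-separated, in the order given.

511, 9330, 34105

r8: T_8,1=1×1+0=1; T_8,2=2×63+1=127; T_8,3=3×301+63=966; T_8,4=4×350+301=1701
r9: T_9,1=1×1+0=1; T_9,2=2×127+1=255; T_9,3=3×966+127=3025; T_9,4=4×1701+966=7770
r10: T_10,2=2×255+1=511; T_10,3=3×3025+255=9330; T_10,4=4×7770+3025=34105
Read S(10,2) = 511, S(10,3) = 9330, S(10,4) = 34105.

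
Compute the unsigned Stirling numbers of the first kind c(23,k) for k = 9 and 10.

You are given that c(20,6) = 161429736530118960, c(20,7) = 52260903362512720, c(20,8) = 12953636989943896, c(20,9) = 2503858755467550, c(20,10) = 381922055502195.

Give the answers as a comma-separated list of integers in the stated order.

r21: T_21,7=20×52260903362512720+161429736530118960=1206647803780373360; T_21,8=20×12953636989943896+52260903362512720=311333643161390640; T_21,9=20×2503858755467550+12953636989943896=63030812099294896; T_21,10=20×381922055502195+2503858755467550=10142299865511450
r22: T_22,8=21×311333643161390640+1206647803780373360=7744654310169576800; T_22,9=21×63030812099294896+311333643161390640=1634980697246583456; T_22,10=21×10142299865511450+63030812099294896=276019109275035346
r23: T_23,9=22×1634980697246583456+7744654310169576800=43714229649594412832; T_23,10=22×276019109275035346+1634980697246583456=7707401101297361068
Read c(23,9) = 43714229649594412832, c(23,10) = 7707401101297361068.

43714229649594412832, 7707401101297361068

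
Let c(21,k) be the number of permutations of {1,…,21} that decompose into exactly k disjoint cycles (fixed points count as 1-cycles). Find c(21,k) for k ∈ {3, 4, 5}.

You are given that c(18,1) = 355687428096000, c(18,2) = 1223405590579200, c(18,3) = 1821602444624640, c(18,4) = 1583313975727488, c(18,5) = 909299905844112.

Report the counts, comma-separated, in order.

13803759753640704000, 12870931245150988800, 8037811822645051776

i=19: T(19,1)=0+18·355687428096000=6402373705728000 | T(19,2)=355687428096000+18·1223405590579200=22376988058521600 | T(19,3)=1223405590579200+18·1821602444624640=34012249593822720 | T(19,4)=1821602444624640+18·1583313975727488=30321254007719424 | T(19,5)=1583313975727488+18·909299905844112=17950712280921504
i=20: T(20,2)=6402373705728000+19·22376988058521600=431565146817638400 | T(20,3)=22376988058521600+19·34012249593822720=668609730341153280 | T(20,4)=34012249593822720+19·30321254007719424=610116075740491776 | T(20,5)=30321254007719424+19·17950712280921504=371384787345228000
i=21: T(21,3)=431565146817638400+20·668609730341153280=13803759753640704000 | T(21,4)=668609730341153280+20·610116075740491776=12870931245150988800 | T(21,5)=610116075740491776+20·371384787345228000=8037811822645051776
Read c(21,3) = 13803759753640704000, c(21,4) = 12870931245150988800, c(21,5) = 8037811822645051776.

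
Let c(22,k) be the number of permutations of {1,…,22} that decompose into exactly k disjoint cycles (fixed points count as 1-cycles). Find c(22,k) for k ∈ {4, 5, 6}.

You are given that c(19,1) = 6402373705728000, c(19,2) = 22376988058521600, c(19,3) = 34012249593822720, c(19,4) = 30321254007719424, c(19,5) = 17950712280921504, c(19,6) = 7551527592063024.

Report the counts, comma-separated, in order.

i=20: T(20,2)=6402373705728000+19·22376988058521600=431565146817638400 | T(20,3)=22376988058521600+19·34012249593822720=668609730341153280 | T(20,4)=34012249593822720+19·30321254007719424=610116075740491776 | T(20,5)=30321254007719424+19·17950712280921504=371384787345228000 | T(20,6)=17950712280921504+19·7551527592063024=161429736530118960
i=21: T(21,3)=431565146817638400+20·668609730341153280=13803759753640704000 | T(21,4)=668609730341153280+20·610116075740491776=12870931245150988800 | T(21,5)=610116075740491776+20·371384787345228000=8037811822645051776 | T(21,6)=371384787345228000+20·161429736530118960=3599979517947607200
i=22: T(22,4)=13803759753640704000+21·12870931245150988800=284093315901811468800 | T(22,5)=12870931245150988800+21·8037811822645051776=181664979520697076096 | T(22,6)=8037811822645051776+21·3599979517947607200=83637381699544802976
Read c(22,4) = 284093315901811468800, c(22,5) = 181664979520697076096, c(22,6) = 83637381699544802976.

284093315901811468800, 181664979520697076096, 83637381699544802976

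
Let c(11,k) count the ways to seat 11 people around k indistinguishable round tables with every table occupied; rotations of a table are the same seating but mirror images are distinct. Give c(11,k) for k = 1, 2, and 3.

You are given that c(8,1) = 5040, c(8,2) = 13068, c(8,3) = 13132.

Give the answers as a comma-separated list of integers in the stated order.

row 9: T[9][1]=8·5040+0=40320  T[9][2]=8·13068+5040=109584  T[9][3]=8·13132+13068=118124
row 10: T[10][1]=9·40320+0=362880  T[10][2]=9·109584+40320=1026576  T[10][3]=9·118124+109584=1172700
row 11: T[11][1]=10·362880+0=3628800  T[11][2]=10·1026576+362880=10628640  T[11][3]=10·1172700+1026576=12753576
Read c(11,1) = 3628800, c(11,2) = 10628640, c(11,3) = 12753576.

3628800, 10628640, 12753576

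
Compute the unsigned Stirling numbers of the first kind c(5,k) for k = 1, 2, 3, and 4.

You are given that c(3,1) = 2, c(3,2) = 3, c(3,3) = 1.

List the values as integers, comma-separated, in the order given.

24, 50, 35, 10

@4  (4,1):2·3+0→6, (4,2):3·3+2→11, (4,3):1·3+3→6, (4,4):0·3+1→1
@5  (5,1):6·4+0→24, (5,2):11·4+6→50, (5,3):6·4+11→35, (5,4):1·4+6→10
Read c(5,1) = 24, c(5,2) = 50, c(5,3) = 35, c(5,4) = 10.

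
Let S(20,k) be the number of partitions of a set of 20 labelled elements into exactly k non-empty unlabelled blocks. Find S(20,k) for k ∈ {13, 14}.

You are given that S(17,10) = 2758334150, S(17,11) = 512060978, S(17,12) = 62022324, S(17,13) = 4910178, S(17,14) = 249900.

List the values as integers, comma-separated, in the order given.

61068660380, 6302524580

row 18: T[18][11]=11·512060978+2758334150=8391004908  T[18][12]=12·62022324+512060978=1256328866  T[18][13]=13·4910178+62022324=125854638  T[18][14]=14·249900+4910178=8408778
row 19: T[19][12]=12·1256328866+8391004908=23466951300  T[19][13]=13·125854638+1256328866=2892439160  T[19][14]=14·8408778+125854638=243577530
row 20: T[20][13]=13·2892439160+23466951300=61068660380  T[20][14]=14·243577530+2892439160=6302524580
Read S(20,13) = 61068660380, S(20,14) = 6302524580.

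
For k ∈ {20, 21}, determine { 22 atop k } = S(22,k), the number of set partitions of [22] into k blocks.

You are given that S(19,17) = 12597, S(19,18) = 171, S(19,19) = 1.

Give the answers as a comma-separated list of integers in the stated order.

23485, 231

@20  (20,18):171·18+12597→15675, (20,19):1·19+171→190, (20,20):0·20+1→1
@21  (21,19):190·19+15675→19285, (21,20):1·20+190→210, (21,21):0·21+1→1
@22  (22,20):210·20+19285→23485, (22,21):1·21+210→231
Read S(22,20) = 23485, S(22,21) = 231.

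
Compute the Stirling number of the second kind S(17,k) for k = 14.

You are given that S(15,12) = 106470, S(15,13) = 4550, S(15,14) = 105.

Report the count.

249900

row 16: T[16][13]=13·4550+106470=165620  T[16][14]=14·105+4550=6020
row 17: T[17][14]=14·6020+165620=249900
Read S(17,14) = 249900.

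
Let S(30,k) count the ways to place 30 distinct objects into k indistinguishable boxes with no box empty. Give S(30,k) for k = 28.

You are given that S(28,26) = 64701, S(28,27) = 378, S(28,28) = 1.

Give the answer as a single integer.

row 29: T[29][27]=27·378+64701=74907  T[29][28]=28·1+378=406
row 30: T[30][28]=28·406+74907=86275
Read S(30,28) = 86275.

86275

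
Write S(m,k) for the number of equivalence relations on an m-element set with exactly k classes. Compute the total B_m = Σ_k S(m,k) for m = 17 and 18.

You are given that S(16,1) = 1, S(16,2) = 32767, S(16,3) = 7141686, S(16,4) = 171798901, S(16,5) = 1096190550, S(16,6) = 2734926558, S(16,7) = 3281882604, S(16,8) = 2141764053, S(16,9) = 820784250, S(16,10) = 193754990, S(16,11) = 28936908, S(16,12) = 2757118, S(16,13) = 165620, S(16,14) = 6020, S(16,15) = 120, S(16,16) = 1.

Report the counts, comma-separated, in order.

[17] T[17,1]:1*1+0=1 · T[17,2]:2*32767+1=65535 · T[17,3]:3*7141686+32767=21457825 · T[17,4]:4*171798901+7141686=694337290 · T[17,5]:5*1096190550+171798901=5652751651 · T[17,6]:6*2734926558+1096190550=17505749898 · T[17,7]:7*3281882604+2734926558=25708104786 · T[17,8]:8*2141764053+3281882604=20415995028 · T[17,9]:9*820784250+2141764053=9528822303 · T[17,10]:10*193754990+820784250=2758334150 · T[17,11]:11*28936908+193754990=512060978 · T[17,12]:12*2757118+28936908=62022324 · T[17,13]:13*165620+2757118=4910178 · T[17,14]:14*6020+165620=249900 · T[17,15]:15*120+6020=7820 · T[17,16]:16*1+120=136 · T[17,17]:17*0+1=1
[18] T[18,1]:1*1+0=1 · T[18,2]:2*65535+1=131071 · T[18,3]:3*21457825+65535=64439010 · T[18,4]:4*694337290+21457825=2798806985 · T[18,5]:5*5652751651+694337290=28958095545 · T[18,6]:6*17505749898+5652751651=110687251039 · T[18,7]:7*25708104786+17505749898=197462483400 · T[18,8]:8*20415995028+25708104786=189036065010 · T[18,9]:9*9528822303+20415995028=106175395755 · T[18,10]:10*2758334150+9528822303=37112163803 · T[18,11]:11*512060978+2758334150=8391004908 · T[18,12]:12*62022324+512060978=1256328866 · T[18,13]:13*4910178+62022324=125854638 · T[18,14]:14*249900+4910178=8408778 · T[18,15]:15*7820+249900=367200 · T[18,16]:16*136+7820=9996 · T[18,17]:17*1+136=153 · T[18,18]:18*0+1=1
B_17 = ΣS(17,k) = 1+65535+21457825+694337290+5652751651+17505749898+25708104786+20415995028+9528822303+2758334150+512060978+62022324+4910178+249900+7820+136+1 = 82864869804
B_18 = ΣS(18,k) = 1+131071+64439010+2798806985+28958095545+110687251039+197462483400+189036065010+106175395755+37112163803+8391004908+1256328866+125854638+8408778+367200+9996+153+1 = 682076806159

82864869804, 682076806159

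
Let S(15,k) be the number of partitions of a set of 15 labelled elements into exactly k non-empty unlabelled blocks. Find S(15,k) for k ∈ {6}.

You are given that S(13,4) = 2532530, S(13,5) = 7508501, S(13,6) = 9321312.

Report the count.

420693273

@14  (14,5):7508501·5+2532530→40075035, (14,6):9321312·6+7508501→63436373
@15  (15,6):63436373·6+40075035→420693273
Read S(15,6) = 420693273.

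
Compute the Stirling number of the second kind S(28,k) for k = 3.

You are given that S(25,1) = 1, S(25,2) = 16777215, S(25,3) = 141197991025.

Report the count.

3812664524766

row 26: T[26][1]=1·1+0=1  T[26][2]=2·16777215+1=33554431  T[26][3]=3·141197991025+16777215=423610750290
row 27: T[27][2]=2·33554431+1=67108863  T[27][3]=3·423610750290+33554431=1270865805301
row 28: T[28][3]=3·1270865805301+67108863=3812664524766
Read S(28,3) = 3812664524766.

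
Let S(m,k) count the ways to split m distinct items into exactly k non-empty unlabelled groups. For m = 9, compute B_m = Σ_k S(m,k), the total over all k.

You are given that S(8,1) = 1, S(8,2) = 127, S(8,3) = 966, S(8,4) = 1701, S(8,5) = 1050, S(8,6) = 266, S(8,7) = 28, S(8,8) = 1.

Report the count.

21147

r9: T_9,1=1×1+0=1; T_9,2=2×127+1=255; T_9,3=3×966+127=3025; T_9,4=4×1701+966=7770; T_9,5=5×1050+1701=6951; T_9,6=6×266+1050=2646; T_9,7=7×28+266=462; T_9,8=8×1+28=36; T_9,9=9×0+1=1
B_9 = ΣS(9,k) = 1+255+3025+7770+6951+2646+462+36+1 = 21147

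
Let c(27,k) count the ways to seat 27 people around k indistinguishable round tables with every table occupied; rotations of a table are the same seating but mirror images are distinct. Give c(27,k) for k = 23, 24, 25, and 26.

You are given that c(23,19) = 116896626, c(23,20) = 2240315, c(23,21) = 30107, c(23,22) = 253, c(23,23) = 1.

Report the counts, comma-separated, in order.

460012995, 6160050, 58500, 351

[24] T[24,20]:23*2240315+116896626=168423871 · T[24,21]:23*30107+2240315=2932776 · T[24,22]:23*253+30107=35926 · T[24,23]:23*1+253=276 · T[24,24]:23*0+1=1
[25] T[25,21]:24*2932776+168423871=238810495 · T[25,22]:24*35926+2932776=3795000 · T[25,23]:24*276+35926=42550 · T[25,24]:24*1+276=300 · T[25,25]:24*0+1=1
[26] T[26,22]:25*3795000+238810495=333685495 · T[26,23]:25*42550+3795000=4858750 · T[26,24]:25*300+42550=50050 · T[26,25]:25*1+300=325 · T[26,26]:25*0+1=1
[27] T[27,23]:26*4858750+333685495=460012995 · T[27,24]:26*50050+4858750=6160050 · T[27,25]:26*325+50050=58500 · T[27,26]:26*1+325=351
Read c(27,23) = 460012995, c(27,24) = 6160050, c(27,25) = 58500, c(27,26) = 351.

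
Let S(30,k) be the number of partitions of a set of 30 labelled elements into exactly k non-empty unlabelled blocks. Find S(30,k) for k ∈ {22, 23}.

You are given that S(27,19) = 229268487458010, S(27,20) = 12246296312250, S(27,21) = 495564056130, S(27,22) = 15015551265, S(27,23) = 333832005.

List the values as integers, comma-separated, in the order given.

1848018090851790, 71823880393200

i=28: T(28,20)=229268487458010+20·12246296312250=474194413703010 | T(28,21)=12246296312250+21·495564056130=22653141490980 | T(28,22)=495564056130+22·15015551265=825906183960 | T(28,23)=15015551265+23·333832005=22693687380
i=29: T(29,21)=474194413703010+21·22653141490980=949910385013590 | T(29,22)=22653141490980+22·825906183960=40823077538100 | T(29,23)=825906183960+23·22693687380=1347860993700
i=30: T(30,22)=949910385013590+22·40823077538100=1848018090851790 | T(30,23)=40823077538100+23·1347860993700=71823880393200
Read S(30,22) = 1848018090851790, S(30,23) = 71823880393200.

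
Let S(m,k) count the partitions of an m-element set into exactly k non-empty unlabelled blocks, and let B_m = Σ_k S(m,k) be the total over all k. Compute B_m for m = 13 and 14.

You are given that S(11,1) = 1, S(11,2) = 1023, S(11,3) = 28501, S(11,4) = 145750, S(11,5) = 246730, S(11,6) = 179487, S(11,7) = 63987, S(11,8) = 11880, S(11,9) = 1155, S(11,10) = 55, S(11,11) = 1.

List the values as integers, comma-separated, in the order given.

[12] T[12,1]:1*1+0=1 · T[12,2]:2*1023+1=2047 · T[12,3]:3*28501+1023=86526 · T[12,4]:4*145750+28501=611501 · T[12,5]:5*246730+145750=1379400 · T[12,6]:6*179487+246730=1323652 · T[12,7]:7*63987+179487=627396 · T[12,8]:8*11880+63987=159027 · T[12,9]:9*1155+11880=22275 · T[12,10]:10*55+1155=1705 · T[12,11]:11*1+55=66 · T[12,12]:12*0+1=1
[13] T[13,1]:1*1+0=1 · T[13,2]:2*2047+1=4095 · T[13,3]:3*86526+2047=261625 · T[13,4]:4*611501+86526=2532530 · T[13,5]:5*1379400+611501=7508501 · T[13,6]:6*1323652+1379400=9321312 · T[13,7]:7*627396+1323652=5715424 · T[13,8]:8*159027+627396=1899612 · T[13,9]:9*22275+159027=359502 · T[13,10]:10*1705+22275=39325 · T[13,11]:11*66+1705=2431 · T[13,12]:12*1+66=78 · T[13,13]:13*0+1=1
[14] T[14,1]:1*1+0=1 · T[14,2]:2*4095+1=8191 · T[14,3]:3*261625+4095=788970 · T[14,4]:4*2532530+261625=10391745 · T[14,5]:5*7508501+2532530=40075035 · T[14,6]:6*9321312+7508501=63436373 · T[14,7]:7*5715424+9321312=49329280 · T[14,8]:8*1899612+5715424=20912320 · T[14,9]:9*359502+1899612=5135130 · T[14,10]:10*39325+359502=752752 · T[14,11]:11*2431+39325=66066 · T[14,12]:12*78+2431=3367 · T[14,13]:13*1+78=91 · T[14,14]:14*0+1=1
B_13 = ΣS(13,k) = 1+4095+261625+2532530+7508501+9321312+5715424+1899612+359502+39325+2431+78+1 = 27644437
B_14 = ΣS(14,k) = 1+8191+788970+10391745+40075035+63436373+49329280+20912320+5135130+752752+66066+3367+91+1 = 190899322

27644437, 190899322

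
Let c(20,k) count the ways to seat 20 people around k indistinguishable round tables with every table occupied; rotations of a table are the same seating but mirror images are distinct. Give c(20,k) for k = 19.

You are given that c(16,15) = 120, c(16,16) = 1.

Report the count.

190

@17  (17,16):1·16+120→136, (17,17):0·16+1→1
@18  (18,17):1·17+136→153, (18,18):0·17+1→1
@19  (19,18):1·18+153→171, (19,19):0·18+1→1
@20  (20,19):1·19+171→190
Read c(20,19) = 190.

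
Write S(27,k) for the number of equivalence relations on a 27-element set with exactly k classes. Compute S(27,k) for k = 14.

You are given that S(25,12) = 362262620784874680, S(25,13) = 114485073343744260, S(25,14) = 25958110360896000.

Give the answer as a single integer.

[26] T[26,13]:13*114485073343744260+362262620784874680=1850568574253550060 · T[26,14]:14*25958110360896000+114485073343744260=477898618396288260
[27] T[27,14]:14*477898618396288260+1850568574253550060=8541149231801585700
Read S(27,14) = 8541149231801585700.

8541149231801585700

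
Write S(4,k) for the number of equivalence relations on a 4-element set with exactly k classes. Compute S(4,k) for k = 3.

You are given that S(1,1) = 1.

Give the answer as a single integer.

6

@2  (2,1):1·1+0→1, (2,2):0·2+1→1
@3  (3,2):1·2+1→3, (3,3):0·3+1→1
@4  (4,3):1·3+3→6
Read S(4,3) = 6.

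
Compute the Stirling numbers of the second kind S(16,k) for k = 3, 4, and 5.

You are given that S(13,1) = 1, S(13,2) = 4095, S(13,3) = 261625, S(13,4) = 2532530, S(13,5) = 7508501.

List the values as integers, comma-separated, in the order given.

@14  (14,1):1·1+0→1, (14,2):4095·2+1→8191, (14,3):261625·3+4095→788970, (14,4):2532530·4+261625→10391745, (14,5):7508501·5+2532530→40075035
@15  (15,2):8191·2+1→16383, (15,3):788970·3+8191→2375101, (15,4):10391745·4+788970→42355950, (15,5):40075035·5+10391745→210766920
@16  (16,3):2375101·3+16383→7141686, (16,4):42355950·4+2375101→171798901, (16,5):210766920·5+42355950→1096190550
Read S(16,3) = 7141686, S(16,4) = 171798901, S(16,5) = 1096190550.

7141686, 171798901, 1096190550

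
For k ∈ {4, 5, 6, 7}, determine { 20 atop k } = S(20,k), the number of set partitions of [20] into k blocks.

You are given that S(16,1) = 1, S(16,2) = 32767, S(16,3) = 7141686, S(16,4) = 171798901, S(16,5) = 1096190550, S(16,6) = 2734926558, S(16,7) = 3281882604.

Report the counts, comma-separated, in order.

i=17: T(17,1)=0+1·1=1 | T(17,2)=1+2·32767=65535 | T(17,3)=32767+3·7141686=21457825 | T(17,4)=7141686+4·171798901=694337290 | T(17,5)=171798901+5·1096190550=5652751651 | T(17,6)=1096190550+6·2734926558=17505749898 | T(17,7)=2734926558+7·3281882604=25708104786
i=18: T(18,2)=1+2·65535=131071 | T(18,3)=65535+3·21457825=64439010 | T(18,4)=21457825+4·694337290=2798806985 | T(18,5)=694337290+5·5652751651=28958095545 | T(18,6)=5652751651+6·17505749898=110687251039 | T(18,7)=17505749898+7·25708104786=197462483400
i=19: T(19,3)=131071+3·64439010=193448101 | T(19,4)=64439010+4·2798806985=11259666950 | T(19,5)=2798806985+5·28958095545=147589284710 | T(19,6)=28958095545+6·110687251039=693081601779 | T(19,7)=110687251039+7·197462483400=1492924634839
i=20: T(20,4)=193448101+4·11259666950=45232115901 | T(20,5)=11259666950+5·147589284710=749206090500 | T(20,6)=147589284710+6·693081601779=4306078895384 | T(20,7)=693081601779+7·1492924634839=11143554045652
Read S(20,4) = 45232115901, S(20,5) = 749206090500, S(20,6) = 4306078895384, S(20,7) = 11143554045652.

45232115901, 749206090500, 4306078895384, 11143554045652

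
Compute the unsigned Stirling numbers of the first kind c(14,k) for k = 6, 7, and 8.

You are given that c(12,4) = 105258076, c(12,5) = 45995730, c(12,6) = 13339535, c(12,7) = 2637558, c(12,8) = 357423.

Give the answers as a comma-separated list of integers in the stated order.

3336118786, 790943153, 135036473

[13] T[13,5]:12*45995730+105258076=657206836 · T[13,6]:12*13339535+45995730=206070150 · T[13,7]:12*2637558+13339535=44990231 · T[13,8]:12*357423+2637558=6926634
[14] T[14,6]:13*206070150+657206836=3336118786 · T[14,7]:13*44990231+206070150=790943153 · T[14,8]:13*6926634+44990231=135036473
Read c(14,6) = 3336118786, c(14,7) = 790943153, c(14,8) = 135036473.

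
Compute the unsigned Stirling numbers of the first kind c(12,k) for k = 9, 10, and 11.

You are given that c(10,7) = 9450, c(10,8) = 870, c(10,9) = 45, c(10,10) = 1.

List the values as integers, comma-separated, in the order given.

i=11: T(11,8)=9450+10·870=18150 | T(11,9)=870+10·45=1320 | T(11,10)=45+10·1=55 | T(11,11)=1+10·0=1
i=12: T(12,9)=18150+11·1320=32670 | T(12,10)=1320+11·55=1925 | T(12,11)=55+11·1=66
Read c(12,9) = 32670, c(12,10) = 1925, c(12,11) = 66.

32670, 1925, 66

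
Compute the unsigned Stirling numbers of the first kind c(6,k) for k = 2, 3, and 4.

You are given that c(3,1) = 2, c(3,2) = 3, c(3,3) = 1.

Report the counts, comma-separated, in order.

i=4: T(4,1)=0+3·2=6 | T(4,2)=2+3·3=11 | T(4,3)=3+3·1=6 | T(4,4)=1+3·0=1
i=5: T(5,1)=0+4·6=24 | T(5,2)=6+4·11=50 | T(5,3)=11+4·6=35 | T(5,4)=6+4·1=10
i=6: T(6,2)=24+5·50=274 | T(6,3)=50+5·35=225 | T(6,4)=35+5·10=85
Read c(6,2) = 274, c(6,3) = 225, c(6,4) = 85.

274, 225, 85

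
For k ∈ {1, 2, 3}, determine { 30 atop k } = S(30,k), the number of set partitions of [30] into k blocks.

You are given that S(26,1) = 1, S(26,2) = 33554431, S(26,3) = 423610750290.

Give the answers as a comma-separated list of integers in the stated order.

@27  (27,1):1·1+0→1, (27,2):33554431·2+1→67108863, (27,3):423610750290·3+33554431→1270865805301
@28  (28,1):1·1+0→1, (28,2):67108863·2+1→134217727, (28,3):1270865805301·3+67108863→3812664524766
@29  (29,1):1·1+0→1, (29,2):134217727·2+1→268435455, (29,3):3812664524766·3+134217727→11438127792025
@30  (30,1):1·1+0→1, (30,2):268435455·2+1→536870911, (30,3):11438127792025·3+268435455→34314651811530
Read S(30,1) = 1, S(30,2) = 536870911, S(30,3) = 34314651811530.

1, 536870911, 34314651811530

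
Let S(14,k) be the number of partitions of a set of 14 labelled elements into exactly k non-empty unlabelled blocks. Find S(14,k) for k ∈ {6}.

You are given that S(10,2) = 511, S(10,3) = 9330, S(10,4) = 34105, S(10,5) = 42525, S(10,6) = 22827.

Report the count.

@11  (11,3):9330·3+511→28501, (11,4):34105·4+9330→145750, (11,5):42525·5+34105→246730, (11,6):22827·6+42525→179487
@12  (12,4):145750·4+28501→611501, (12,5):246730·5+145750→1379400, (12,6):179487·6+246730→1323652
@13  (13,5):1379400·5+611501→7508501, (13,6):1323652·6+1379400→9321312
@14  (14,6):9321312·6+7508501→63436373
Read S(14,6) = 63436373.

63436373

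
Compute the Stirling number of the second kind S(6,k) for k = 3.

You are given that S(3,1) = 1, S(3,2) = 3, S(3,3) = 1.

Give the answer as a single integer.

row 4: T[4][1]=1·1+0=1  T[4][2]=2·3+1=7  T[4][3]=3·1+3=6
row 5: T[5][2]=2·7+1=15  T[5][3]=3·6+7=25
row 6: T[6][3]=3·25+15=90
Read S(6,3) = 90.

90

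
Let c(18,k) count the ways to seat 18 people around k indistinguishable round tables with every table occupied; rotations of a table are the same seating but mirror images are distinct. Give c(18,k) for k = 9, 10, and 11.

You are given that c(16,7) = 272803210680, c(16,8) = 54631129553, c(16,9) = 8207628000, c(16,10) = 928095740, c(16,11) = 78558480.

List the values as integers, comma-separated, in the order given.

r17: T_17,8=16×54631129553+272803210680=1146901283528; T_17,9=16×8207628000+54631129553=185953177553; T_17,10=16×928095740+8207628000=23057159840; T_17,11=16×78558480+928095740=2185031420
r18: T_18,9=17×185953177553+1146901283528=4308105301929; T_18,10=17×23057159840+185953177553=577924894833; T_18,11=17×2185031420+23057159840=60202693980
Read c(18,9) = 4308105301929, c(18,10) = 577924894833, c(18,11) = 60202693980.

4308105301929, 577924894833, 60202693980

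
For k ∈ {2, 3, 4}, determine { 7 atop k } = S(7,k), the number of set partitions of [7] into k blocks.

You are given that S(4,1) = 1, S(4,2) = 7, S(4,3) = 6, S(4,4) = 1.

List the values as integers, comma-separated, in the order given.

63, 301, 350

i=5: T(5,1)=0+1·1=1 | T(5,2)=1+2·7=15 | T(5,3)=7+3·6=25 | T(5,4)=6+4·1=10
i=6: T(6,1)=0+1·1=1 | T(6,2)=1+2·15=31 | T(6,3)=15+3·25=90 | T(6,4)=25+4·10=65
i=7: T(7,2)=1+2·31=63 | T(7,3)=31+3·90=301 | T(7,4)=90+4·65=350
Read S(7,2) = 63, S(7,3) = 301, S(7,4) = 350.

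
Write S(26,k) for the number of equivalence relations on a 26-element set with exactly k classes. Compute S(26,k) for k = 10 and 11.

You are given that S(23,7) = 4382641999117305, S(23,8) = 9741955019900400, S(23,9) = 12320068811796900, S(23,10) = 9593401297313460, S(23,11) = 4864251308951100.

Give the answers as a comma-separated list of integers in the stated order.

13199555372846848005, 10029078340998476760

row 24: T[24][8]=8·9741955019900400+4382641999117305=82318282158320505  T[24][9]=9·12320068811796900+9741955019900400=120622574326072500  T[24][10]=10·9593401297313460+12320068811796900=108254081784931500  T[24][11]=11·4864251308951100+9593401297313460=63100165695775560
row 25: T[25][9]=9·120622574326072500+82318282158320505=1167921451092973005  T[25][10]=10·108254081784931500+120622574326072500=1203163392175387500  T[25][11]=11·63100165695775560+108254081784931500=802355904438462660
row 26: T[26][10]=10·1203163392175387500+1167921451092973005=13199555372846848005  T[26][11]=11·802355904438462660+1203163392175387500=10029078340998476760
Read S(26,10) = 13199555372846848005, S(26,11) = 10029078340998476760.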